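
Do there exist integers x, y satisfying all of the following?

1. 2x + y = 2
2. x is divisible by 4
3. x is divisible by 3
Yes

Take x = 0, y = 2. Substituting into each constraint:
  (1) 2(0) + 2 = 2 ✓
  (2) 0 = 4 × 0, remainder 0 ✓
  (3) 0 = 3 × 0, remainder 0 ✓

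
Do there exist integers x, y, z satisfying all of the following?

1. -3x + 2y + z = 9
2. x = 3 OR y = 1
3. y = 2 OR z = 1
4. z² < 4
Yes

Take x = -2, y = 1, z = 1. Substituting into each constraint:
  (1) -3(-2) + 2(1) + 1 = 9 ✓
  (2) y = 1, target 1 ✓ (second branch holds)
  (3) z = 1, target 1 ✓ (second branch holds)
  (4) z² = (1)² = 1, and 1 < 4 ✓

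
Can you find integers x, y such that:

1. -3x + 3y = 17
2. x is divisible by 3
No

Even the single constraint (-3x + 3y = 17) is infeasible over the integers.

  - -3x + 3y = 17: every term on the left is divisible by 3, so the LHS ≡ 0 (mod 3), but the RHS 17 is not — no integer solution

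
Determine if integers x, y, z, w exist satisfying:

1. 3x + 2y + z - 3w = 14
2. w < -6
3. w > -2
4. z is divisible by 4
No

A contradictory subset is {w < -6, w > -2}. No integer assignment can satisfy these jointly:

  - w < -6: bounds one variable relative to a constant
  - w > -2: bounds one variable relative to a constant

Direct contradiction: the bounds on w require w ≥ -1 and w ≤ -7 simultaneously, which is empty.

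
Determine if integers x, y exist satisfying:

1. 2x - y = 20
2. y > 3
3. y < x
Yes

Take x = 12, y = 4. Substituting into each constraint:
  (1) 2(12) + (-4) = 20 ✓
  (2) 4 > 3 ✓
  (3) 4 < 12 ✓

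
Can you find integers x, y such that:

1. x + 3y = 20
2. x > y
Yes

Take x = 8, y = 4. Substituting into each constraint:
  (1) 8 + 3(4) = 20 ✓
  (2) 8 > 4 ✓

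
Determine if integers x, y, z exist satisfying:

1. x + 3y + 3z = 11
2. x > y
Yes

Take x = 2, y = 1, z = 2. Substituting into each constraint:
  (1) 2 + 3(1) + 3(2) = 11 ✓
  (2) 2 > 1 ✓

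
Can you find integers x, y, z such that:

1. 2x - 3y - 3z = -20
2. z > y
Yes

Take x = -13, y = -2, z = 0. Substituting into each constraint:
  (1) 2(-13) - 3(-2) - 3(0) = -20 ✓
  (2) 0 > -2 ✓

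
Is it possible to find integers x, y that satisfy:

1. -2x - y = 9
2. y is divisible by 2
No

The full constraint system is jointly infeasible over the integers. Each constraint and what it forces:

  - -2x - y = 9: is a linear equation tying the variables together
  - y is divisible by 2: restricts y to multiples of 2

Modular obstruction: writing y = 2y', every remaining term of the linear equation is divisible by 2, so the left side is ≡ 0 (mod 2); but the right side 9 ≡ 1 (mod 2). No integers can satisfy it.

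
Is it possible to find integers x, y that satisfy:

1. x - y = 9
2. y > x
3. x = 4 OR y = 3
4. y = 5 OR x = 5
No

A contradictory subset is {x - y = 9, y > x}. No integer assignment can satisfy these jointly:

  - x - y = 9: is a linear equation tying the variables together
  - y > x: bounds one variable relative to another variable

From the equation, x − y = 9, i.e. y − x = -9; but y > x requires y − x ≥ 1. Contradiction.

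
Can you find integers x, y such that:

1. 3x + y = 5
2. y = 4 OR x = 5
Yes

Take x = 5, y = -10. Substituting into each constraint:
  (1) 3(5) + (-10) = 5 ✓
  (2) x = 5, target 5 ✓ (second branch holds)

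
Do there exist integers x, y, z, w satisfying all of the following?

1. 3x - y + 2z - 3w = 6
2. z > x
Yes

Take x = 2, y = 0, z = 3, w = 2. Substituting into each constraint:
  (1) 3(2) + 0 + 2(3) - 3(2) = 6 ✓
  (2) 3 > 2 ✓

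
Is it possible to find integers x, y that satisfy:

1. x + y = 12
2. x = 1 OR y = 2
Yes

Take x = 1, y = 11. Substituting into each constraint:
  (1) 1 + 11 = 12 ✓
  (2) x = 1, target 1 ✓ (first branch holds)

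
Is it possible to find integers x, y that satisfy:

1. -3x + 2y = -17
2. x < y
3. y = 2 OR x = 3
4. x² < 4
No

A contradictory subset is {-3x + 2y = -17, x < y, y = 2 OR x = 3}. No integer assignment can satisfy these jointly:

  - -3x + 2y = -17: is a linear equation tying the variables together
  - x < y: bounds one variable relative to another variable
  - y = 2 OR x = 3: forces a choice: either y = 2 or x = 3

Split on the disjunction (y = 2 OR x = 3):
  • If y = 2: the equation forces x = 7, giving (y, x) = (2, 7), which violates y > x.
  • If x = 3: the equation forces y = -4, giving (x, y) = (3, -4), which violates y > x.
Both branches are infeasible, so the system has no integer solution.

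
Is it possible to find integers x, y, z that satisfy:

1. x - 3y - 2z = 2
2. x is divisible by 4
Yes

Take x = 0, y = -2, z = 2. Substituting into each constraint:
  (1) 0 - 3(-2) - 2(2) = 2 ✓
  (2) 0 = 4 × 0, remainder 0 ✓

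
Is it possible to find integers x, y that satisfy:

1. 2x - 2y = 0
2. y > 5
Yes

Take x = 6, y = 6. Substituting into each constraint:
  (1) 2(6) - 2(6) = 0 ✓
  (2) 6 > 5 ✓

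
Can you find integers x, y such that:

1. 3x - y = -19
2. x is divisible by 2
Yes

Take x = 0, y = 19. Substituting into each constraint:
  (1) 3(0) + (-19) = -19 ✓
  (2) 0 = 2 × 0, remainder 0 ✓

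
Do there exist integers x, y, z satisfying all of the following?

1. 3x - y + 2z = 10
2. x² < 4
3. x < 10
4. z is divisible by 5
Yes

Take x = 0, y = -10, z = 0. Substituting into each constraint:
  (1) 3(0) + 10 + 2(0) = 10 ✓
  (2) x² = (0)² = 0, and 0 < 4 ✓
  (3) 0 < 10 ✓
  (4) 0 = 5 × 0, remainder 0 ✓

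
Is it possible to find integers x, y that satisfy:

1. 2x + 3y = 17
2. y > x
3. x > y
No

A contradictory subset is {y > x, x > y}. No integer assignment can satisfy these jointly:

  - y > x: bounds one variable relative to another variable
  - x > y: bounds one variable relative to another variable

Direct contradiction: y > x and x > y cannot both hold.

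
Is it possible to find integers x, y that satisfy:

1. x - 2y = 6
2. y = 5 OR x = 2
Yes

Take x = 2, y = -2. Substituting into each constraint:
  (1) 2 - 2(-2) = 6 ✓
  (2) x = 2, target 2 ✓ (second branch holds)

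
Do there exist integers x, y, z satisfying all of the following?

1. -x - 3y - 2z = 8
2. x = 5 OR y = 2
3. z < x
Yes

Take x = -4, y = 2, z = -5. Substituting into each constraint:
  (1) 4 - 3(2) - 2(-5) = 8 ✓
  (2) y = 2, target 2 ✓ (second branch holds)
  (3) -5 < -4 ✓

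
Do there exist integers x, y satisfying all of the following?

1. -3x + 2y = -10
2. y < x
Yes

Take x = 8, y = 7. Substituting into each constraint:
  (1) -3(8) + 2(7) = -10 ✓
  (2) 7 < 8 ✓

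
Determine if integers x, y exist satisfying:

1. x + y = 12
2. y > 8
Yes

Take x = 3, y = 9. Substituting into each constraint:
  (1) 3 + 9 = 12 ✓
  (2) 9 > 8 ✓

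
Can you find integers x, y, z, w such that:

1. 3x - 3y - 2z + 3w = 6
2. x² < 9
Yes

Take x = 0, y = 0, z = 0, w = 2. Substituting into each constraint:
  (1) 3(0) - 3(0) - 2(0) + 3(2) = 6 ✓
  (2) x² = (0)² = 0, and 0 < 9 ✓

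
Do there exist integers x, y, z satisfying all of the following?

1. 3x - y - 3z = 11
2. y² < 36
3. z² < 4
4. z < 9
Yes

Take x = 5, y = 4, z = 0. Substituting into each constraint:
  (1) 3(5) + (-4) - 3(0) = 11 ✓
  (2) y² = (4)² = 16, and 16 < 36 ✓
  (3) z² = (0)² = 0, and 0 < 4 ✓
  (4) 0 < 9 ✓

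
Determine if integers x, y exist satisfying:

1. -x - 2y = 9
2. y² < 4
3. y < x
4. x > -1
No

A contradictory subset is {-x - 2y = 9, y² < 4, y < x}. No integer assignment can satisfy these jointly:

  - -x - 2y = 9: is a linear equation tying the variables together
  - y² < 4: restricts y to |y| ≤ 1
  - y < x: bounds one variable relative to another variable

Propagating the comparison: x > y and y ≥ -1 give x ≥ 0. Range argument: with x ∈ [0, ∞], y ∈ [-1, 1], the left side of the equation is at most 2, but the right side is 9 > 2. No integer solution exists.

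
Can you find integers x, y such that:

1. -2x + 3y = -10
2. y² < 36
Yes

Take x = 2, y = -2. Substituting into each constraint:
  (1) -2(2) + 3(-2) = -10 ✓
  (2) y² = (-2)² = 4, and 4 < 36 ✓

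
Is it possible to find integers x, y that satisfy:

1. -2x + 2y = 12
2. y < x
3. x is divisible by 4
No

A contradictory subset is {-2x + 2y = 12, y < x}. No integer assignment can satisfy these jointly:

  - -2x + 2y = 12: is a linear equation tying the variables together
  - y < x: bounds one variable relative to another variable

From the equation, x − y = -6, i.e. x − y = -6; but x > y requires x − y ≥ 1. Contradiction.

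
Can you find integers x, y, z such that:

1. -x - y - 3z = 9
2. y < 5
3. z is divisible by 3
Yes

Take x = 0, y = -9, z = 0. Substituting into each constraint:
  (1) 0 + 9 - 3(0) = 9 ✓
  (2) -9 < 5 ✓
  (3) 0 = 3 × 0, remainder 0 ✓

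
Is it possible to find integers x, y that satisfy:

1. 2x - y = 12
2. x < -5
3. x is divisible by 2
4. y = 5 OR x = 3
No

A contradictory subset is {2x - y = 12, x < -5, y = 5 OR x = 3}. No integer assignment can satisfy these jointly:

  - 2x - y = 12: is a linear equation tying the variables together
  - x < -5: bounds one variable relative to a constant
  - y = 5 OR x = 3: forces a choice: either y = 5 or x = 3

Split on the disjunction (y = 5 OR x = 3):
  • If y = 5: with y = 5, every remaining term of the linear equation is divisible by 2, so the left side is ≡ 0 (mod 2); but the right side 17 ≡ 1 (mod 2). No integers can satisfy it.
  • If x = 3: this contradicts the bound x ≤ -6.
Both branches are infeasible, so the system has no integer solution.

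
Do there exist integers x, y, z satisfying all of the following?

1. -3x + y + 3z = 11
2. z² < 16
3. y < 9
Yes

Take x = -3, y = 2, z = 0. Substituting into each constraint:
  (1) -3(-3) + 2 + 3(0) = 11 ✓
  (2) z² = (0)² = 0, and 0 < 16 ✓
  (3) 2 < 9 ✓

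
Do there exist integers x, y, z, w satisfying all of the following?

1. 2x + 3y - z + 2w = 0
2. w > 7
Yes

Take x = 0, y = -5, z = 1, w = 8. Substituting into each constraint:
  (1) 2(0) + 3(-5) + (-1) + 2(8) = 0 ✓
  (2) 8 > 7 ✓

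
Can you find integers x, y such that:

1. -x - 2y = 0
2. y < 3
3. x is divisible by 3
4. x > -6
Yes

Take x = 0, y = 0. Substituting into each constraint:
  (1) 0 - 2(0) = 0 ✓
  (2) 0 < 3 ✓
  (3) 0 = 3 × 0, remainder 0 ✓
  (4) 0 > -6 ✓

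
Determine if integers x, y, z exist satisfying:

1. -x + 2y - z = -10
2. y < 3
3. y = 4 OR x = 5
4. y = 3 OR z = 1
Yes

Take x = 5, y = -2, z = 1. Substituting into each constraint:
  (1) (-5) + 2(-2) + (-1) = -10 ✓
  (2) -2 < 3 ✓
  (3) x = 5, target 5 ✓ (second branch holds)
  (4) z = 1, target 1 ✓ (second branch holds)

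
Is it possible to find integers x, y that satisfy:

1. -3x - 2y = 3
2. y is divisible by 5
Yes

Take x = -1, y = 0. Substituting into each constraint:
  (1) -3(-1) - 2(0) = 3 ✓
  (2) 0 = 5 × 0, remainder 0 ✓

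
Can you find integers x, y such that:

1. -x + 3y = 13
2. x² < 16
Yes

Take x = 2, y = 5. Substituting into each constraint:
  (1) (-2) + 3(5) = 13 ✓
  (2) x² = (2)² = 4, and 4 < 16 ✓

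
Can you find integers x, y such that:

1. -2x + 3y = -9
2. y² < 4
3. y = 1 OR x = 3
Yes

Take x = 3, y = -1. Substituting into each constraint:
  (1) -2(3) + 3(-1) = -9 ✓
  (2) y² = (-1)² = 1, and 1 < 4 ✓
  (3) x = 3, target 3 ✓ (second branch holds)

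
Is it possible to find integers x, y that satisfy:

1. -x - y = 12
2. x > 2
Yes

Take x = 3, y = -15. Substituting into each constraint:
  (1) (-3) + 15 = 12 ✓
  (2) 3 > 2 ✓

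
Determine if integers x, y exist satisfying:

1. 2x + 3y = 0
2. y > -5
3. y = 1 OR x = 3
Yes

Take x = 3, y = -2. Substituting into each constraint:
  (1) 2(3) + 3(-2) = 0 ✓
  (2) -2 > -5 ✓
  (3) x = 3, target 3 ✓ (second branch holds)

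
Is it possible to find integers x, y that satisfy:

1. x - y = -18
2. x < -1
Yes

Take x = -2, y = 16. Substituting into each constraint:
  (1) (-2) + (-16) = -18 ✓
  (2) -2 < -1 ✓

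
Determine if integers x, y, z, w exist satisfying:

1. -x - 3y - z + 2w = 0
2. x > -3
Yes

Take x = 0, y = 0, z = 0, w = 0. Substituting into each constraint:
  (1) 0 - 3(0) + 0 + 2(0) = 0 ✓
  (2) 0 > -3 ✓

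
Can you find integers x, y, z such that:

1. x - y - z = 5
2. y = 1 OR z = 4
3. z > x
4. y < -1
Yes

Take x = 3, y = -6, z = 4. Substituting into each constraint:
  (1) 3 + 6 + (-4) = 5 ✓
  (2) z = 4, target 4 ✓ (second branch holds)
  (3) 4 > 3 ✓
  (4) -6 < -1 ✓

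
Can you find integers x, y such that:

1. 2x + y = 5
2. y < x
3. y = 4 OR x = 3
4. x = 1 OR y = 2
No

A contradictory subset is {2x + y = 5, y < x, x = 1 OR y = 2}. No integer assignment can satisfy these jointly:

  - 2x + y = 5: is a linear equation tying the variables together
  - y < x: bounds one variable relative to another variable
  - x = 1 OR y = 2: forces a choice: either x = 1 or y = 2

Split on the disjunction (x = 1 OR y = 2):
  • If x = 1: the equation forces y = 3, giving (x, y) = (1, 3), which violates x > y.
  • If y = 2: with y = 2, every remaining term of the linear equation is divisible by 2, so the left side is ≡ 0 (mod 2); but the right side 3 ≡ 1 (mod 2). No integers can satisfy it.
Both branches are infeasible, so the system has no integer solution.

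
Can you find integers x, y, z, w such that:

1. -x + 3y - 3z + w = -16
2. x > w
Yes

Take x = 0, y = -5, z = 0, w = -1. Substituting into each constraint:
  (1) 0 + 3(-5) - 3(0) + (-1) = -16 ✓
  (2) 0 > -1 ✓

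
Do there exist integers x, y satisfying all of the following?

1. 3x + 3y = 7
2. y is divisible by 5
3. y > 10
No

Even the single constraint (3x + 3y = 7) is infeasible over the integers.

  - 3x + 3y = 7: every term on the left is divisible by 3, so the LHS ≡ 0 (mod 3), but the RHS 7 is not — no integer solution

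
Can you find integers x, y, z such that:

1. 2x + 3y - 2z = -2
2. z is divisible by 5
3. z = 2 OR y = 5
No

The full constraint system is jointly infeasible over the integers. Each constraint and what it forces:

  - 2x + 3y - 2z = -2: is a linear equation tying the variables together
  - z is divisible by 5: restricts z to multiples of 5
  - z = 2 OR y = 5: forces a choice: either z = 2 or y = 5

Split on the disjunction (z = 2 OR y = 5):
  • If z = 2: this contradicts the divisibility constraint — 2 is not a multiple of 5.
  • If y = 5: with y = 5, writing z = 5z', every remaining term of the linear equation is divisible by 2, so the left side is ≡ 0 (mod 2); but the right side -17 ≡ 1 (mod 2). No integers can satisfy it.
Both branches are infeasible, so the system has no integer solution.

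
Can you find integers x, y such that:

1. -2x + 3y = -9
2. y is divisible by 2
No

The full constraint system is jointly infeasible over the integers. Each constraint and what it forces:

  - -2x + 3y = -9: is a linear equation tying the variables together
  - y is divisible by 2: restricts y to multiples of 2

Modular obstruction: writing y = 2y', every remaining term of the linear equation is divisible by 2, so the left side is ≡ 0 (mod 2); but the right side -9 ≡ 1 (mod 2). No integers can satisfy it.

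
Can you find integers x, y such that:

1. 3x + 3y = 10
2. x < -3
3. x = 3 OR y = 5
No

Even the single constraint (3x + 3y = 10) is infeasible over the integers.

  - 3x + 3y = 10: every term on the left is divisible by 3, so the LHS ≡ 0 (mod 3), but the RHS 10 is not — no integer solution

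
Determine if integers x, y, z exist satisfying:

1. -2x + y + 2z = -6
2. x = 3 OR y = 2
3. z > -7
Yes

Take x = 4, y = 2, z = 0. Substituting into each constraint:
  (1) -2(4) + 2 + 2(0) = -6 ✓
  (2) y = 2, target 2 ✓ (second branch holds)
  (3) 0 > -7 ✓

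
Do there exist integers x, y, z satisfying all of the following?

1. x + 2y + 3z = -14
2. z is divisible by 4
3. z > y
Yes

Take x = -12, y = -1, z = 0. Substituting into each constraint:
  (1) (-12) + 2(-1) + 3(0) = -14 ✓
  (2) 0 = 4 × 0, remainder 0 ✓
  (3) 0 > -1 ✓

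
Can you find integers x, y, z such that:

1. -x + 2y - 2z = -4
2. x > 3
Yes

Take x = 4, y = 0, z = 0. Substituting into each constraint:
  (1) (-4) + 2(0) - 2(0) = -4 ✓
  (2) 4 > 3 ✓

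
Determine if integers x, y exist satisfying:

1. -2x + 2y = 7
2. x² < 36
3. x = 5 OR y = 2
No

Even the single constraint (-2x + 2y = 7) is infeasible over the integers.

  - -2x + 2y = 7: every term on the left is divisible by 2, so the LHS ≡ 0 (mod 2), but the RHS 7 is not — no integer solution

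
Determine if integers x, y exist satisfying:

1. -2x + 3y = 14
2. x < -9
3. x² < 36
No

A contradictory subset is {x < -9, x² < 36}. No integer assignment can satisfy these jointly:

  - x < -9: bounds one variable relative to a constant
  - x² < 36: restricts x to |x| ≤ 5

Direct contradiction: the bounds on x require x ≥ -5 and x ≤ -10 simultaneously, which is empty.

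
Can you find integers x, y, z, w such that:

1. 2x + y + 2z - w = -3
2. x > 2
Yes

Take x = 3, y = -9, z = 0, w = 0. Substituting into each constraint:
  (1) 2(3) + (-9) + 2(0) + 0 = -3 ✓
  (2) 3 > 2 ✓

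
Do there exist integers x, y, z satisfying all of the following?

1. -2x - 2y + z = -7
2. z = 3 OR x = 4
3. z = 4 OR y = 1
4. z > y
Yes

Take x = 4, y = 1, z = 3. Substituting into each constraint:
  (1) -2(4) - 2(1) + 3 = -7 ✓
  (2) z = 3, target 3 ✓ (first branch holds)
  (3) y = 1, target 1 ✓ (second branch holds)
  (4) 3 > 1 ✓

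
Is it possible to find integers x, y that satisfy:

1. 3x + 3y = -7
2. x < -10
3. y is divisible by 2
No

Even the single constraint (3x + 3y = -7) is infeasible over the integers.

  - 3x + 3y = -7: every term on the left is divisible by 3, so the LHS ≡ 0 (mod 3), but the RHS -7 is not — no integer solution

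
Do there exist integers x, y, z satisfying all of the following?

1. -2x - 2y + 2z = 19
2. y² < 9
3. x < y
No

Even the single constraint (-2x - 2y + 2z = 19) is infeasible over the integers.

  - -2x - 2y + 2z = 19: every term on the left is divisible by 2, so the LHS ≡ 0 (mod 2), but the RHS 19 is not — no integer solution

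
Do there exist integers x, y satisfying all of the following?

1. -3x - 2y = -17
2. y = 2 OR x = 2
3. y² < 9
No

A contradictory subset is {-3x - 2y = -17, y = 2 OR x = 2}. No integer assignment can satisfy these jointly:

  - -3x - 2y = -17: is a linear equation tying the variables together
  - y = 2 OR x = 2: forces a choice: either y = 2 or x = 2

Split on the disjunction (y = 2 OR x = 2):
  • If y = 2: with y = 2, every remaining term of the linear equation is divisible by 3, so the left side is ≡ 0 (mod 3); but the right side -13 ≡ 2 (mod 3). No integers can satisfy it.
  • If x = 2: with x = 2, every remaining term of the linear equation is divisible by 2, so the left side is ≡ 0 (mod 2); but the right side -11 ≡ 1 (mod 2). No integers can satisfy it.
Both branches are infeasible, so the system has no integer solution.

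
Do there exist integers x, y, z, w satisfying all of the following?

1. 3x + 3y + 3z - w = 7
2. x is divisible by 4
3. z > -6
Yes

Take x = 0, y = 0, z = 3, w = 2. Substituting into each constraint:
  (1) 3(0) + 3(0) + 3(3) + (-2) = 7 ✓
  (2) 0 = 4 × 0, remainder 0 ✓
  (3) 3 > -6 ✓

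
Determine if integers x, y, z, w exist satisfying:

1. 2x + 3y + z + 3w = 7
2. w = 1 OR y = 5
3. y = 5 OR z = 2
Yes

Take x = -4, y = 5, z = 0, w = 0. Substituting into each constraint:
  (1) 2(-4) + 3(5) + 0 + 3(0) = 7 ✓
  (2) y = 5, target 5 ✓ (second branch holds)
  (3) y = 5, target 5 ✓ (first branch holds)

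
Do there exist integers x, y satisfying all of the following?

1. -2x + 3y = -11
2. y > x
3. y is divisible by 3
Yes

Take x = -17, y = -15. Substituting into each constraint:
  (1) -2(-17) + 3(-15) = -11 ✓
  (2) -15 > -17 ✓
  (3) -15 = 3 × -5, remainder 0 ✓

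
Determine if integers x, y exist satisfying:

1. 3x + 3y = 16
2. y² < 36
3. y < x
No

Even the single constraint (3x + 3y = 16) is infeasible over the integers.

  - 3x + 3y = 16: every term on the left is divisible by 3, so the LHS ≡ 0 (mod 3), but the RHS 16 is not — no integer solution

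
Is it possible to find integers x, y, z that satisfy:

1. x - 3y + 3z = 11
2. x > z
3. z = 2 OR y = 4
Yes

Take x = 5, y = 0, z = 2. Substituting into each constraint:
  (1) 5 - 3(0) + 3(2) = 11 ✓
  (2) 5 > 2 ✓
  (3) z = 2, target 2 ✓ (first branch holds)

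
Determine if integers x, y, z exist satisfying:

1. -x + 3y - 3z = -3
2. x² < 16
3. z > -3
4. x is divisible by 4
Yes

Take x = 0, y = -1, z = 0. Substituting into each constraint:
  (1) 0 + 3(-1) - 3(0) = -3 ✓
  (2) x² = (0)² = 0, and 0 < 16 ✓
  (3) 0 > -3 ✓
  (4) 0 = 4 × 0, remainder 0 ✓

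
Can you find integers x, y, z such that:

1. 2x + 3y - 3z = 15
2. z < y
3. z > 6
Yes

Take x = 6, y = 8, z = 7. Substituting into each constraint:
  (1) 2(6) + 3(8) - 3(7) = 15 ✓
  (2) 7 < 8 ✓
  (3) 7 > 6 ✓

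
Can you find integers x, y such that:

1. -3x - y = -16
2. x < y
Yes

Take x = 3, y = 7. Substituting into each constraint:
  (1) -3(3) + (-7) = -16 ✓
  (2) 3 < 7 ✓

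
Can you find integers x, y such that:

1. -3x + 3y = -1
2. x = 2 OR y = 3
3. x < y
No

Even the single constraint (-3x + 3y = -1) is infeasible over the integers.

  - -3x + 3y = -1: every term on the left is divisible by 3, so the LHS ≡ 0 (mod 3), but the RHS -1 is not — no integer solution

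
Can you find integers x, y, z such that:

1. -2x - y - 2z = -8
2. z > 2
Yes

Take x = 1, y = 0, z = 3. Substituting into each constraint:
  (1) -2(1) + 0 - 2(3) = -8 ✓
  (2) 3 > 2 ✓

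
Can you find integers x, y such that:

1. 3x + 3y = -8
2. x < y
No

Even the single constraint (3x + 3y = -8) is infeasible over the integers.

  - 3x + 3y = -8: every term on the left is divisible by 3, so the LHS ≡ 0 (mod 3), but the RHS -8 is not — no integer solution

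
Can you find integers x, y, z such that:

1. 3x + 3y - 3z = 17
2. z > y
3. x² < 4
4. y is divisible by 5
No

Even the single constraint (3x + 3y - 3z = 17) is infeasible over the integers.

  - 3x + 3y - 3z = 17: every term on the left is divisible by 3, so the LHS ≡ 0 (mod 3), but the RHS 17 is not — no integer solution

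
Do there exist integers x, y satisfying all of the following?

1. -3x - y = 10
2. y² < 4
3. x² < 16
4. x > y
No

A contradictory subset is {-3x - y = 10, y² < 4, x > y}. No integer assignment can satisfy these jointly:

  - -3x - y = 10: is a linear equation tying the variables together
  - y² < 4: restricts y to |y| ≤ 1
  - x > y: bounds one variable relative to another variable

Propagating the comparison: x > y and y ≥ -1 give x ≥ 0. Range argument: with x ∈ [0, ∞], y ∈ [-1, 1], the left side of the equation is at most 1, but the right side is 10 > 1. No integer solution exists.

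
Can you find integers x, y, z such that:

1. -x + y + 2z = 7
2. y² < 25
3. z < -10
Yes

Take x = -29, y = 0, z = -11. Substituting into each constraint:
  (1) 29 + 0 + 2(-11) = 7 ✓
  (2) y² = (0)² = 0, and 0 < 25 ✓
  (3) -11 < -10 ✓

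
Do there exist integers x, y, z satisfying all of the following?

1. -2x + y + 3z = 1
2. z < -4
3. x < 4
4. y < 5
Yes

Take x = -6, y = 4, z = -5. Substituting into each constraint:
  (1) -2(-6) + 4 + 3(-5) = 1 ✓
  (2) -5 < -4 ✓
  (3) -6 < 4 ✓
  (4) 4 < 5 ✓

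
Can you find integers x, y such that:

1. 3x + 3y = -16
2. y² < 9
No

Even the single constraint (3x + 3y = -16) is infeasible over the integers.

  - 3x + 3y = -16: every term on the left is divisible by 3, so the LHS ≡ 0 (mod 3), but the RHS -16 is not — no integer solution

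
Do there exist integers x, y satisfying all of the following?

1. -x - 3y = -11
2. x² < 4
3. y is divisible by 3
No

The full constraint system is jointly infeasible over the integers. Each constraint and what it forces:

  - -x - 3y = -11: is a linear equation tying the variables together
  - x² < 4: restricts x to |x| ≤ 1
  - y is divisible by 3: restricts y to multiples of 3

The bounds confine x to {-1, 0, 1}. For each value, substitute into the equation:
  • x = -1: the equation forces y = 4, but 3 does not divide 4.
  • x = 0: the equation gives -3y = -11, so y would not be an integer.
  • x = 1: the equation gives -3y = -10, so y would not be an integer.
Every case fails, so no integer solution exists.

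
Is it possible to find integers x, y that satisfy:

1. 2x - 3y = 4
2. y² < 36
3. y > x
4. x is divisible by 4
No

A contradictory subset is {2x - 3y = 4, y² < 36, y > x}. No integer assignment can satisfy these jointly:

  - 2x - 3y = 4: is a linear equation tying the variables together
  - y² < 36: restricts y to |y| ≤ 5
  - y > x: bounds one variable relative to another variable

The bounds confine y to {-5, -4, -3, -2, -1, 0, 1, 2, 3, 4, 5}. For each value, substitute into the equation:
  • y = -5: the equation gives 2x = -11, so x would not be an integer.
  • y = -4: the equation forces x = -4, but y > x fails since -4 ≤ -4.
  • y = -3: the equation gives 2x = -5, so x would not be an integer.
  • y = -2: the equation forces x = -1, but y > x fails since -2 ≤ -1.
  • y = -1: the equation gives 2x = 1, so x would not be an integer.
  • y = 0: the equation forces x = 2, but y > x fails since 0 ≤ 2.
  • y = 1: the equation gives 2x = 7, so x would not be an integer.
  • y = 2: the equation forces x = 5, but y > x fails since 2 ≤ 5.
  • y = 3: the equation gives 2x = 13, so x would not be an integer.
  • y = 4: the equation forces x = 8, but y > x fails since 4 ≤ 8.
  • y = 5: the equation gives 2x = 19, so x would not be an integer.
Every case fails, so no integer solution exists.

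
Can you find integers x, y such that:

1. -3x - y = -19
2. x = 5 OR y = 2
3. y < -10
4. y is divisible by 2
No

A contradictory subset is {-3x - y = -19, x = 5 OR y = 2, y < -10}. No integer assignment can satisfy these jointly:

  - -3x - y = -19: is a linear equation tying the variables together
  - x = 5 OR y = 2: forces a choice: either x = 5 or y = 2
  - y < -10: bounds one variable relative to a constant

Split on the disjunction (x = 5 OR y = 2):
  • If x = 5: the equation forces y = 4, which contradicts the bound y ≤ -11.
  • If y = 2: this contradicts the bound y ≤ -11.
Both branches are infeasible, so the system has no integer solution.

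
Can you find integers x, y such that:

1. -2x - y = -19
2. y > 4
Yes

Take x = 7, y = 5. Substituting into each constraint:
  (1) -2(7) + (-5) = -19 ✓
  (2) 5 > 4 ✓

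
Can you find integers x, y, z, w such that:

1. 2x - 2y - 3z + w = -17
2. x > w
Yes

Take x = 0, y = 2, z = 4, w = -1. Substituting into each constraint:
  (1) 2(0) - 2(2) - 3(4) + (-1) = -17 ✓
  (2) 0 > -1 ✓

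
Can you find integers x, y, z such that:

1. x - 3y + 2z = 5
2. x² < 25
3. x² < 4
Yes

Take x = 0, y = -1, z = 1. Substituting into each constraint:
  (1) 0 - 3(-1) + 2(1) = 5 ✓
  (2) x² = (0)² = 0, and 0 < 25 ✓
  (3) x² = (0)² = 0, and 0 < 4 ✓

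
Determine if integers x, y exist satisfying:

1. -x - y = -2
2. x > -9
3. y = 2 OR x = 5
Yes

Take x = 0, y = 2. Substituting into each constraint:
  (1) 0 + (-2) = -2 ✓
  (2) 0 > -9 ✓
  (3) y = 2, target 2 ✓ (first branch holds)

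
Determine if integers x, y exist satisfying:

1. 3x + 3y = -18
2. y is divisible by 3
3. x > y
Yes

Take x = 0, y = -6. Substituting into each constraint:
  (1) 3(0) + 3(-6) = -18 ✓
  (2) -6 = 3 × -2, remainder 0 ✓
  (3) 0 > -6 ✓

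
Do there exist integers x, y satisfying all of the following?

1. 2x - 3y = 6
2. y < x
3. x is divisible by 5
Yes

Take x = 0, y = -2. Substituting into each constraint:
  (1) 2(0) - 3(-2) = 6 ✓
  (2) -2 < 0 ✓
  (3) 0 = 5 × 0, remainder 0 ✓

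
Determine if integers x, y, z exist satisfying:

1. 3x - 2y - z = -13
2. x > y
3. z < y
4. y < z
No

A contradictory subset is {z < y, y < z}. No integer assignment can satisfy these jointly:

  - z < y: bounds one variable relative to another variable
  - y < z: bounds one variable relative to another variable

Direct contradiction: y > z and z > y cannot both hold.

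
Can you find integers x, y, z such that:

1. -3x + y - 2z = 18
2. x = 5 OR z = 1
Yes

Take x = 5, y = 37, z = 2. Substituting into each constraint:
  (1) -3(5) + 37 - 2(2) = 18 ✓
  (2) x = 5, target 5 ✓ (first branch holds)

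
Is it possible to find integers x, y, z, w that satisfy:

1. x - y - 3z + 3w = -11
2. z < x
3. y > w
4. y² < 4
Yes

Take x = 4, y = 0, z = 0, w = -5. Substituting into each constraint:
  (1) 4 + 0 - 3(0) + 3(-5) = -11 ✓
  (2) 0 < 4 ✓
  (3) 0 > -5 ✓
  (4) y² = (0)² = 0, and 0 < 4 ✓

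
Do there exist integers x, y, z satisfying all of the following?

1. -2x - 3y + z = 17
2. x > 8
Yes

Take x = 9, y = -11, z = 2. Substituting into each constraint:
  (1) -2(9) - 3(-11) + 2 = 17 ✓
  (2) 9 > 8 ✓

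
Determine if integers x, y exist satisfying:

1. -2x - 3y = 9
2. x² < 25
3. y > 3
No

The full constraint system is jointly infeasible over the integers. Each constraint and what it forces:

  - -2x - 3y = 9: is a linear equation tying the variables together
  - x² < 25: restricts x to |x| ≤ 4
  - y > 3: bounds one variable relative to a constant

Range argument: with x ∈ [-4, 4], y ∈ [4, ∞], the left side of the equation is at most -4, but the right side is 9 > -4. No integer solution exists.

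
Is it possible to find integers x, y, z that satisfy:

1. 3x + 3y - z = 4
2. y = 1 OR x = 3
Yes

Take x = 3, y = -1, z = 2. Substituting into each constraint:
  (1) 3(3) + 3(-1) + (-2) = 4 ✓
  (2) x = 3, target 3 ✓ (second branch holds)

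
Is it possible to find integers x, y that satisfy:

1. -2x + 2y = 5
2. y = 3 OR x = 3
No

Even the single constraint (-2x + 2y = 5) is infeasible over the integers.

  - -2x + 2y = 5: every term on the left is divisible by 2, so the LHS ≡ 0 (mod 2), but the RHS 5 is not — no integer solution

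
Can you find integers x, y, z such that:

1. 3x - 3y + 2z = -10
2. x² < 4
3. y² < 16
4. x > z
Yes

Take x = 0, y = 0, z = -5. Substituting into each constraint:
  (1) 3(0) - 3(0) + 2(-5) = -10 ✓
  (2) x² = (0)² = 0, and 0 < 4 ✓
  (3) y² = (0)² = 0, and 0 < 16 ✓
  (4) 0 > -5 ✓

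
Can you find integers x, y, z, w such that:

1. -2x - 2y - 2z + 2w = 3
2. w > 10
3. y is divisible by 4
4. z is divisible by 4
No

Even the single constraint (-2x - 2y - 2z + 2w = 3) is infeasible over the integers.

  - -2x - 2y - 2z + 2w = 3: every term on the left is divisible by 2, so the LHS ≡ 0 (mod 2), but the RHS 3 is not — no integer solution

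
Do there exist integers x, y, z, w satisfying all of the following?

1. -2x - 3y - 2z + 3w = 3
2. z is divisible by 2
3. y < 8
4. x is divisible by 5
Yes

Take x = 0, y = -1, z = 0, w = 0. Substituting into each constraint:
  (1) -2(0) - 3(-1) - 2(0) + 3(0) = 3 ✓
  (2) 0 = 2 × 0, remainder 0 ✓
  (3) -1 < 8 ✓
  (4) 0 = 5 × 0, remainder 0 ✓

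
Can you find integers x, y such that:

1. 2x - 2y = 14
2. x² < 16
Yes

Take x = 0, y = -7. Substituting into each constraint:
  (1) 2(0) - 2(-7) = 14 ✓
  (2) x² = (0)² = 0, and 0 < 16 ✓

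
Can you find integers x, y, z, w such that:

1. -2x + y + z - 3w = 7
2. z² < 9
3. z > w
Yes

Take x = 0, y = 6, z = 1, w = 0. Substituting into each constraint:
  (1) -2(0) + 6 + 1 - 3(0) = 7 ✓
  (2) z² = (1)² = 1, and 1 < 9 ✓
  (3) 1 > 0 ✓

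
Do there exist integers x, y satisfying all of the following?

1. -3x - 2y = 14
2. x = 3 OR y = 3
No

The full constraint system is jointly infeasible over the integers. Each constraint and what it forces:

  - -3x - 2y = 14: is a linear equation tying the variables together
  - x = 3 OR y = 3: forces a choice: either x = 3 or y = 3

Split on the disjunction (x = 3 OR y = 3):
  • If x = 3: with x = 3, every remaining term of the linear equation is divisible by 2, so the left side is ≡ 0 (mod 2); but the right side 23 ≡ 1 (mod 2). No integers can satisfy it.
  • If y = 3: with y = 3, every remaining term of the linear equation is divisible by 3, so the left side is ≡ 0 (mod 3); but the right side 20 ≡ 2 (mod 3). No integers can satisfy it.
Both branches are infeasible, so the system has no integer solution.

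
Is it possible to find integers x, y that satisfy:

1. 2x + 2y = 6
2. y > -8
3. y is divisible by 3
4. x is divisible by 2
Yes

Take x = 6, y = -3. Substituting into each constraint:
  (1) 2(6) + 2(-3) = 6 ✓
  (2) -3 > -8 ✓
  (3) -3 = 3 × -1, remainder 0 ✓
  (4) 6 = 2 × 3, remainder 0 ✓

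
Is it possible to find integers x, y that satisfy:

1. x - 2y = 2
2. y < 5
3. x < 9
Yes

Take x = 0, y = -1. Substituting into each constraint:
  (1) 0 - 2(-1) = 2 ✓
  (2) -1 < 5 ✓
  (3) 0 < 9 ✓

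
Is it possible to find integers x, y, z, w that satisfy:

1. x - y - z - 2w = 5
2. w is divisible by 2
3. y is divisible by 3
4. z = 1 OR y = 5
Yes

Take x = 12, y = 6, z = 1, w = 0. Substituting into each constraint:
  (1) 12 + (-6) + (-1) - 2(0) = 5 ✓
  (2) 0 = 2 × 0, remainder 0 ✓
  (3) 6 = 3 × 2, remainder 0 ✓
  (4) z = 1, target 1 ✓ (first branch holds)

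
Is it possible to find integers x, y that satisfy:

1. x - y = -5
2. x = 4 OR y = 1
Yes

Take x = -4, y = 1. Substituting into each constraint:
  (1) (-4) + (-1) = -5 ✓
  (2) y = 1, target 1 ✓ (second branch holds)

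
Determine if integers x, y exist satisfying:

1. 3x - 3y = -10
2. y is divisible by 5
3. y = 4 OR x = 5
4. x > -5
No

Even the single constraint (3x - 3y = -10) is infeasible over the integers.

  - 3x - 3y = -10: every term on the left is divisible by 3, so the LHS ≡ 0 (mod 3), but the RHS -10 is not — no integer solution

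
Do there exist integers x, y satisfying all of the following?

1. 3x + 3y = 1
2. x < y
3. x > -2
No

Even the single constraint (3x + 3y = 1) is infeasible over the integers.

  - 3x + 3y = 1: every term on the left is divisible by 3, so the LHS ≡ 0 (mod 3), but the RHS 1 is not — no integer solution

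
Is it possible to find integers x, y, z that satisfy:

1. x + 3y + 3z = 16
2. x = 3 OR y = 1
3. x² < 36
Yes

Take x = 4, y = 1, z = 3. Substituting into each constraint:
  (1) 4 + 3(1) + 3(3) = 16 ✓
  (2) y = 1, target 1 ✓ (second branch holds)
  (3) x² = (4)² = 16, and 16 < 36 ✓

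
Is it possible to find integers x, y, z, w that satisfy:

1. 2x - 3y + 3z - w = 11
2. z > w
Yes

Take x = 4, y = 0, z = 1, w = 0. Substituting into each constraint:
  (1) 2(4) - 3(0) + 3(1) + 0 = 11 ✓
  (2) 1 > 0 ✓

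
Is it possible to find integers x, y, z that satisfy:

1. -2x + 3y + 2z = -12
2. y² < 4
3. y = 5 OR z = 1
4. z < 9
Yes

Take x = 7, y = 0, z = 1. Substituting into each constraint:
  (1) -2(7) + 3(0) + 2(1) = -12 ✓
  (2) y² = (0)² = 0, and 0 < 4 ✓
  (3) z = 1, target 1 ✓ (second branch holds)
  (4) 1 < 9 ✓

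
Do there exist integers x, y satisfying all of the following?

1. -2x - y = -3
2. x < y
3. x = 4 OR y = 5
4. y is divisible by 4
No

The full constraint system is jointly infeasible over the integers. Each constraint and what it forces:

  - -2x - y = -3: is a linear equation tying the variables together
  - x < y: bounds one variable relative to another variable
  - x = 4 OR y = 5: forces a choice: either x = 4 or y = 5
  - y is divisible by 4: restricts y to multiples of 4

Modular obstruction: writing y = 4y', every remaining term of the linear equation is divisible by 2, so the left side is ≡ 0 (mod 2); but the right side -3 ≡ 1 (mod 2). No integers can satisfy it.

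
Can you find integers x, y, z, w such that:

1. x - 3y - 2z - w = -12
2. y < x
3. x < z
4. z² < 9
Yes

Take x = 0, y = -1, z = 1, w = 13. Substituting into each constraint:
  (1) 0 - 3(-1) - 2(1) + (-13) = -12 ✓
  (2) -1 < 0 ✓
  (3) 0 < 1 ✓
  (4) z² = (1)² = 1, and 1 < 9 ✓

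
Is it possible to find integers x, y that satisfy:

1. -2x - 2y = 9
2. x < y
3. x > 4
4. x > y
No

Even the single constraint (-2x - 2y = 9) is infeasible over the integers.

  - -2x - 2y = 9: every term on the left is divisible by 2, so the LHS ≡ 0 (mod 2), but the RHS 9 is not — no integer solution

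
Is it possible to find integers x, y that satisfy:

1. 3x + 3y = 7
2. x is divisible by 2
No

Even the single constraint (3x + 3y = 7) is infeasible over the integers.

  - 3x + 3y = 7: every term on the left is divisible by 3, so the LHS ≡ 0 (mod 3), but the RHS 7 is not — no integer solution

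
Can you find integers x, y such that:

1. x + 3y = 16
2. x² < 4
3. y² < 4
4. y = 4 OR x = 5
No

A contradictory subset is {x² < 4, y² < 4, y = 4 OR x = 5}. No integer assignment can satisfy these jointly:

  - x² < 4: restricts x to |x| ≤ 1
  - y² < 4: restricts y to |y| ≤ 1
  - y = 4 OR x = 5: forces a choice: either y = 4 or x = 5

Split on the disjunction (y = 4 OR x = 5):
  • If y = 4: this contradicts y² < 4, which requires |y| ≤ 1.
  • If x = 5: this contradicts x² < 4, which requires |x| ≤ 1.
Both branches are infeasible, so the system has no integer solution.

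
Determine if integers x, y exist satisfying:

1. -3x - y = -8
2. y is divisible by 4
Yes

Take x = 4, y = -4. Substituting into each constraint:
  (1) -3(4) + 4 = -8 ✓
  (2) -4 = 4 × -1, remainder 0 ✓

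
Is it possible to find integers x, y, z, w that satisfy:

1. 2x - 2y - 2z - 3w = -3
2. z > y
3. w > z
Yes

Take x = -1, y = -1, z = 0, w = 1. Substituting into each constraint:
  (1) 2(-1) - 2(-1) - 2(0) - 3(1) = -3 ✓
  (2) 0 > -1 ✓
  (3) 1 > 0 ✓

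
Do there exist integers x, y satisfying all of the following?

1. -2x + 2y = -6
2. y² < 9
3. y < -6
No

A contradictory subset is {y² < 9, y < -6}. No integer assignment can satisfy these jointly:

  - y² < 9: restricts y to |y| ≤ 2
  - y < -6: bounds one variable relative to a constant

Direct contradiction: the bounds on y require y ≥ -2 and y ≤ -7 simultaneously, which is empty.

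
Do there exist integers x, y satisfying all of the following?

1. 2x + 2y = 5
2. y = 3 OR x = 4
No

Even the single constraint (2x + 2y = 5) is infeasible over the integers.

  - 2x + 2y = 5: every term on the left is divisible by 2, so the LHS ≡ 0 (mod 2), but the RHS 5 is not — no integer solution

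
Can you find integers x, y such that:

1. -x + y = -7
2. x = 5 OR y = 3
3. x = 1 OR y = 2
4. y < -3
No

A contradictory subset is {-x + y = -7, x = 5 OR y = 3, y < -3}. No integer assignment can satisfy these jointly:

  - -x + y = -7: is a linear equation tying the variables together
  - x = 5 OR y = 3: forces a choice: either x = 5 or y = 3
  - y < -3: bounds one variable relative to a constant

Split on the disjunction (x = 5 OR y = 3):
  • If x = 5: the equation forces y = -2, which contradicts the bound y ≤ -4.
  • If y = 3: this contradicts the bound y ≤ -4.
Both branches are infeasible, so the system has no integer solution.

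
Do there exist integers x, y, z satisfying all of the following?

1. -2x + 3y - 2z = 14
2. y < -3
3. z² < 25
Yes

Take x = -13, y = -4, z = 0. Substituting into each constraint:
  (1) -2(-13) + 3(-4) - 2(0) = 14 ✓
  (2) -4 < -3 ✓
  (3) z² = (0)² = 0, and 0 < 25 ✓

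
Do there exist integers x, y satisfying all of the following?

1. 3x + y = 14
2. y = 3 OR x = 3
Yes

Take x = 3, y = 5. Substituting into each constraint:
  (1) 3(3) + 5 = 14 ✓
  (2) x = 3, target 3 ✓ (second branch holds)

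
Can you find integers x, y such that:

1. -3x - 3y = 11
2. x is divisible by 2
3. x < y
No

Even the single constraint (-3x - 3y = 11) is infeasible over the integers.

  - -3x - 3y = 11: every term on the left is divisible by 3, so the LHS ≡ 0 (mod 3), but the RHS 11 is not — no integer solution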